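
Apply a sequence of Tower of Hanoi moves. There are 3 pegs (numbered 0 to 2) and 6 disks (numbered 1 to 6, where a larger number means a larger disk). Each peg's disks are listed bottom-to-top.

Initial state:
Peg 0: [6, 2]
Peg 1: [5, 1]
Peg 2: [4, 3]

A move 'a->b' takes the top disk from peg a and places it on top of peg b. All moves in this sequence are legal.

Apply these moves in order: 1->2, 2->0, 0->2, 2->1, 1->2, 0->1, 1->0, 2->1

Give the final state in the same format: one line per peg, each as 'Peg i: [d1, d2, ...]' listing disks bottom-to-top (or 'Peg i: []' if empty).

Answer: Peg 0: [6, 2]
Peg 1: [5, 1]
Peg 2: [4, 3]

Derivation:
After move 1 (1->2):
Peg 0: [6, 2]
Peg 1: [5]
Peg 2: [4, 3, 1]

After move 2 (2->0):
Peg 0: [6, 2, 1]
Peg 1: [5]
Peg 2: [4, 3]

After move 3 (0->2):
Peg 0: [6, 2]
Peg 1: [5]
Peg 2: [4, 3, 1]

After move 4 (2->1):
Peg 0: [6, 2]
Peg 1: [5, 1]
Peg 2: [4, 3]

After move 5 (1->2):
Peg 0: [6, 2]
Peg 1: [5]
Peg 2: [4, 3, 1]

After move 6 (0->1):
Peg 0: [6]
Peg 1: [5, 2]
Peg 2: [4, 3, 1]

After move 7 (1->0):
Peg 0: [6, 2]
Peg 1: [5]
Peg 2: [4, 3, 1]

After move 8 (2->1):
Peg 0: [6, 2]
Peg 1: [5, 1]
Peg 2: [4, 3]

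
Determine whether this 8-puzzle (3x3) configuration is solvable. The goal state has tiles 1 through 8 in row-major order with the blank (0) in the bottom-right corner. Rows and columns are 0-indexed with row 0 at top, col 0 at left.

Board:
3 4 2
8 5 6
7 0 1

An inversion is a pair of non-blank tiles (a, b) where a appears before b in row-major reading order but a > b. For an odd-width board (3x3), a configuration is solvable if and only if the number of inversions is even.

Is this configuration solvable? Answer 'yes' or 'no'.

Inversions (pairs i<j in row-major order where tile[i] > tile[j] > 0): 12
12 is even, so the puzzle is solvable.

Answer: yes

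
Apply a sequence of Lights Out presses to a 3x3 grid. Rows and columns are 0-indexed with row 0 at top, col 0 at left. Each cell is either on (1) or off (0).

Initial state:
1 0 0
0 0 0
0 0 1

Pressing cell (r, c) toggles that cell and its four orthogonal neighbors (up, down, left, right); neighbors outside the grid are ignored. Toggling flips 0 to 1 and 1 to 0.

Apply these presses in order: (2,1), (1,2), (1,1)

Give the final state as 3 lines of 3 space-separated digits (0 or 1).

Answer: 1 1 1
1 1 0
1 0 1

Derivation:
After press 1 at (2,1):
1 0 0
0 1 0
1 1 0

After press 2 at (1,2):
1 0 1
0 0 1
1 1 1

After press 3 at (1,1):
1 1 1
1 1 0
1 0 1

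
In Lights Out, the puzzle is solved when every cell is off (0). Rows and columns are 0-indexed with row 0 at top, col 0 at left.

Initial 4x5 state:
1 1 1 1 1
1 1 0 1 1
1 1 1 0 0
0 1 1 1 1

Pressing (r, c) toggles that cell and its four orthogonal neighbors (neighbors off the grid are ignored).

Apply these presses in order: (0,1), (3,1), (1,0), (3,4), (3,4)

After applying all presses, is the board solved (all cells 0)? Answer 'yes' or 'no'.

Answer: no

Derivation:
After press 1 at (0,1):
0 0 0 1 1
1 0 0 1 1
1 1 1 0 0
0 1 1 1 1

After press 2 at (3,1):
0 0 0 1 1
1 0 0 1 1
1 0 1 0 0
1 0 0 1 1

After press 3 at (1,0):
1 0 0 1 1
0 1 0 1 1
0 0 1 0 0
1 0 0 1 1

After press 4 at (3,4):
1 0 0 1 1
0 1 0 1 1
0 0 1 0 1
1 0 0 0 0

After press 5 at (3,4):
1 0 0 1 1
0 1 0 1 1
0 0 1 0 0
1 0 0 1 1

Lights still on: 10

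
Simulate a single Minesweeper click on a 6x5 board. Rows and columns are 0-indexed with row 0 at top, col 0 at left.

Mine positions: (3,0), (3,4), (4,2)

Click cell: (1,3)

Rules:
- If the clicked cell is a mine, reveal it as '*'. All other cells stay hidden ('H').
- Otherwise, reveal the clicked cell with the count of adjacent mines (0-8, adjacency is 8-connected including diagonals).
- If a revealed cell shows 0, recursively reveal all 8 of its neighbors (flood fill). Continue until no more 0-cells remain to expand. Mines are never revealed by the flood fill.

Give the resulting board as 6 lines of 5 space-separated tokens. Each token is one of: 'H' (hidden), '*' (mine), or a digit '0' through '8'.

0 0 0 0 0
0 0 0 0 0
1 1 0 1 1
H 2 1 2 H
H H H H H
H H H H H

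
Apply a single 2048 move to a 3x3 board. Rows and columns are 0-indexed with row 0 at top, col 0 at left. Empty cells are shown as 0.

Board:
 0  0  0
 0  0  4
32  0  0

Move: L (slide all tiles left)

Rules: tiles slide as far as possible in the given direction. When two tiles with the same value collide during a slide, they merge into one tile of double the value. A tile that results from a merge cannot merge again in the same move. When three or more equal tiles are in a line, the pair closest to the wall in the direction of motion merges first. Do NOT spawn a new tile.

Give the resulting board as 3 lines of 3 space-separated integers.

Answer:  0  0  0
 4  0  0
32  0  0

Derivation:
Slide left:
row 0: [0, 0, 0] -> [0, 0, 0]
row 1: [0, 0, 4] -> [4, 0, 0]
row 2: [32, 0, 0] -> [32, 0, 0]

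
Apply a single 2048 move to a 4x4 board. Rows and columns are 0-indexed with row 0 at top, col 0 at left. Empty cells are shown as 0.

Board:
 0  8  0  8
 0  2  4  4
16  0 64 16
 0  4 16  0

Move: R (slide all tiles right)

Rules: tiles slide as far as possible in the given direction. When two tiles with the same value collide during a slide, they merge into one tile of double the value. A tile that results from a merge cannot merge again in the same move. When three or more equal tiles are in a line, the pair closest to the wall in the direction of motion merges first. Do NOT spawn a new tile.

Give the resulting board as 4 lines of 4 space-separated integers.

Slide right:
row 0: [0, 8, 0, 8] -> [0, 0, 0, 16]
row 1: [0, 2, 4, 4] -> [0, 0, 2, 8]
row 2: [16, 0, 64, 16] -> [0, 16, 64, 16]
row 3: [0, 4, 16, 0] -> [0, 0, 4, 16]

Answer:  0  0  0 16
 0  0  2  8
 0 16 64 16
 0  0  4 16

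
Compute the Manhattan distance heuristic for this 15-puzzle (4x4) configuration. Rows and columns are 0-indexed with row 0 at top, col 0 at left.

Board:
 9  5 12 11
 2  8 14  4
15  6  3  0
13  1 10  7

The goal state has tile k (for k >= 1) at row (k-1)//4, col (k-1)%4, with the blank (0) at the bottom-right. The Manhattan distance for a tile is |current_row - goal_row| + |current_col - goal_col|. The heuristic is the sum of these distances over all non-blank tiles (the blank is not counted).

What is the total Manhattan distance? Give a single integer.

Tile 9: at (0,0), goal (2,0), distance |0-2|+|0-0| = 2
Tile 5: at (0,1), goal (1,0), distance |0-1|+|1-0| = 2
Tile 12: at (0,2), goal (2,3), distance |0-2|+|2-3| = 3
Tile 11: at (0,3), goal (2,2), distance |0-2|+|3-2| = 3
Tile 2: at (1,0), goal (0,1), distance |1-0|+|0-1| = 2
Tile 8: at (1,1), goal (1,3), distance |1-1|+|1-3| = 2
Tile 14: at (1,2), goal (3,1), distance |1-3|+|2-1| = 3
Tile 4: at (1,3), goal (0,3), distance |1-0|+|3-3| = 1
Tile 15: at (2,0), goal (3,2), distance |2-3|+|0-2| = 3
Tile 6: at (2,1), goal (1,1), distance |2-1|+|1-1| = 1
Tile 3: at (2,2), goal (0,2), distance |2-0|+|2-2| = 2
Tile 13: at (3,0), goal (3,0), distance |3-3|+|0-0| = 0
Tile 1: at (3,1), goal (0,0), distance |3-0|+|1-0| = 4
Tile 10: at (3,2), goal (2,1), distance |3-2|+|2-1| = 2
Tile 7: at (3,3), goal (1,2), distance |3-1|+|3-2| = 3
Sum: 2 + 2 + 3 + 3 + 2 + 2 + 3 + 1 + 3 + 1 + 2 + 0 + 4 + 2 + 3 = 33

Answer: 33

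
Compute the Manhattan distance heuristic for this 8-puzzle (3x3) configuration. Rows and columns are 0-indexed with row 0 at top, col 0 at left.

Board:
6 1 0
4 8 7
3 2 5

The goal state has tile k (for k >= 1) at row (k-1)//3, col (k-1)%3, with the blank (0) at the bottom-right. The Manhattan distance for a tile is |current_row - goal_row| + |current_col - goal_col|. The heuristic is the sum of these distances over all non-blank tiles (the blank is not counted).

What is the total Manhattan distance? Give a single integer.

Answer: 16

Derivation:
Tile 6: at (0,0), goal (1,2), distance |0-1|+|0-2| = 3
Tile 1: at (0,1), goal (0,0), distance |0-0|+|1-0| = 1
Tile 4: at (1,0), goal (1,0), distance |1-1|+|0-0| = 0
Tile 8: at (1,1), goal (2,1), distance |1-2|+|1-1| = 1
Tile 7: at (1,2), goal (2,0), distance |1-2|+|2-0| = 3
Tile 3: at (2,0), goal (0,2), distance |2-0|+|0-2| = 4
Tile 2: at (2,1), goal (0,1), distance |2-0|+|1-1| = 2
Tile 5: at (2,2), goal (1,1), distance |2-1|+|2-1| = 2
Sum: 3 + 1 + 0 + 1 + 3 + 4 + 2 + 2 = 16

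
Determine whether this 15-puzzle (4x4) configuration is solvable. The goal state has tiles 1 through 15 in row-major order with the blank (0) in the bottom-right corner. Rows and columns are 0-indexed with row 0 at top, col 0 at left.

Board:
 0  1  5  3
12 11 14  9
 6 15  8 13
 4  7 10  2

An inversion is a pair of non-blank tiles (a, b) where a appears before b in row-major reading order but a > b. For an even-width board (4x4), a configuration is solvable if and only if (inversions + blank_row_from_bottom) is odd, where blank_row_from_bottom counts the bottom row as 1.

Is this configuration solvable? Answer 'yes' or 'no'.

Inversions: 50
Blank is in row 0 (0-indexed from top), which is row 4 counting from the bottom (bottom = 1).
50 + 4 = 54, which is even, so the puzzle is not solvable.

Answer: no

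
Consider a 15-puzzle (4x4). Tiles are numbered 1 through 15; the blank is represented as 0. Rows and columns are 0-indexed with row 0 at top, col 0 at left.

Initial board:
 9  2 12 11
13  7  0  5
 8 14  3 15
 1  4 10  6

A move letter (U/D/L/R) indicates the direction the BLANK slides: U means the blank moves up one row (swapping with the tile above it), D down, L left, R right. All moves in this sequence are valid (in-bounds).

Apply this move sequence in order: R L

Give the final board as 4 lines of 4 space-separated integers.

After move 1 (R):
 9  2 12 11
13  7  5  0
 8 14  3 15
 1  4 10  6

After move 2 (L):
 9  2 12 11
13  7  0  5
 8 14  3 15
 1  4 10  6

Answer:  9  2 12 11
13  7  0  5
 8 14  3 15
 1  4 10  6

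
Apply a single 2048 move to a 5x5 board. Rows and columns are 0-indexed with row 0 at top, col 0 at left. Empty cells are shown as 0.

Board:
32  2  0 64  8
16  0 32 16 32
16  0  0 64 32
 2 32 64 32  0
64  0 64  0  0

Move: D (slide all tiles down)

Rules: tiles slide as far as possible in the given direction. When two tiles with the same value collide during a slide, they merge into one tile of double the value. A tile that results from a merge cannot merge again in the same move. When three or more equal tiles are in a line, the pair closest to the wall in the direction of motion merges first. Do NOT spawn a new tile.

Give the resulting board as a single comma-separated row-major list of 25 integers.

Slide down:
col 0: [32, 16, 16, 2, 64] -> [0, 32, 32, 2, 64]
col 1: [2, 0, 0, 32, 0] -> [0, 0, 0, 2, 32]
col 2: [0, 32, 0, 64, 64] -> [0, 0, 0, 32, 128]
col 3: [64, 16, 64, 32, 0] -> [0, 64, 16, 64, 32]
col 4: [8, 32, 32, 0, 0] -> [0, 0, 0, 8, 64]

Answer: 0, 0, 0, 0, 0, 32, 0, 0, 64, 0, 32, 0, 0, 16, 0, 2, 2, 32, 64, 8, 64, 32, 128, 32, 64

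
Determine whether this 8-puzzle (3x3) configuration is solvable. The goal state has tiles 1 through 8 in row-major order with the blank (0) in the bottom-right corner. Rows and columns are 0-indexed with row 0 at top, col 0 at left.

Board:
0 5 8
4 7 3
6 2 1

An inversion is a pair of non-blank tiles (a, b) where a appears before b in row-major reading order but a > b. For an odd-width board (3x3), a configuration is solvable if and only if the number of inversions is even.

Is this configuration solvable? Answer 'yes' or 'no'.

Inversions (pairs i<j in row-major order where tile[i] > tile[j] > 0): 22
22 is even, so the puzzle is solvable.

Answer: yes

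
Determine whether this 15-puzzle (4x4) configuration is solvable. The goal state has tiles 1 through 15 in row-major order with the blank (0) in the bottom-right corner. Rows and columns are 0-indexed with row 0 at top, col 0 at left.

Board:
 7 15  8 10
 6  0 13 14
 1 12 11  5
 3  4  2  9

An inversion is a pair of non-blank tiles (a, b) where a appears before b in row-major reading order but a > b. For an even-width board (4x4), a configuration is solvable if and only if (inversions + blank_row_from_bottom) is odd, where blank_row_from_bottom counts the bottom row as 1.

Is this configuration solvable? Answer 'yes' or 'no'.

Answer: no

Derivation:
Inversions: 69
Blank is in row 1 (0-indexed from top), which is row 3 counting from the bottom (bottom = 1).
69 + 3 = 72, which is even, so the puzzle is not solvable.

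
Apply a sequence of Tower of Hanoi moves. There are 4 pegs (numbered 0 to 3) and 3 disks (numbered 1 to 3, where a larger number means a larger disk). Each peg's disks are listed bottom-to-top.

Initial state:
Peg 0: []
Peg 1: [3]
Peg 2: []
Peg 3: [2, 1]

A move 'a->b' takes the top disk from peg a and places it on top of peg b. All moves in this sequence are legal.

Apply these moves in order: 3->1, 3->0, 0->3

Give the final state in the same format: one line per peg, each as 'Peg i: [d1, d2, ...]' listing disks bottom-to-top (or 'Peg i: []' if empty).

After move 1 (3->1):
Peg 0: []
Peg 1: [3, 1]
Peg 2: []
Peg 3: [2]

After move 2 (3->0):
Peg 0: [2]
Peg 1: [3, 1]
Peg 2: []
Peg 3: []

After move 3 (0->3):
Peg 0: []
Peg 1: [3, 1]
Peg 2: []
Peg 3: [2]

Answer: Peg 0: []
Peg 1: [3, 1]
Peg 2: []
Peg 3: [2]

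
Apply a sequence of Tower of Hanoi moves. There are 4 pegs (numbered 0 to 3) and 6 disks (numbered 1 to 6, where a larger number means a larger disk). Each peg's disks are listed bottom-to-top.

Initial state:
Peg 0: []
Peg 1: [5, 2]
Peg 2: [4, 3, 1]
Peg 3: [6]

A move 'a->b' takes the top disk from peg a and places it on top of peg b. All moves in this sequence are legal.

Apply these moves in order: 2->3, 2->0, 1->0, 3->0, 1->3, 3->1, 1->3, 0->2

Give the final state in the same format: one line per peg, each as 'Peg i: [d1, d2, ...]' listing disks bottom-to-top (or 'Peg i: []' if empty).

Answer: Peg 0: [3, 2]
Peg 1: []
Peg 2: [4, 1]
Peg 3: [6, 5]

Derivation:
After move 1 (2->3):
Peg 0: []
Peg 1: [5, 2]
Peg 2: [4, 3]
Peg 3: [6, 1]

After move 2 (2->0):
Peg 0: [3]
Peg 1: [5, 2]
Peg 2: [4]
Peg 3: [6, 1]

After move 3 (1->0):
Peg 0: [3, 2]
Peg 1: [5]
Peg 2: [4]
Peg 3: [6, 1]

After move 4 (3->0):
Peg 0: [3, 2, 1]
Peg 1: [5]
Peg 2: [4]
Peg 3: [6]

After move 5 (1->3):
Peg 0: [3, 2, 1]
Peg 1: []
Peg 2: [4]
Peg 3: [6, 5]

After move 6 (3->1):
Peg 0: [3, 2, 1]
Peg 1: [5]
Peg 2: [4]
Peg 3: [6]

After move 7 (1->3):
Peg 0: [3, 2, 1]
Peg 1: []
Peg 2: [4]
Peg 3: [6, 5]

After move 8 (0->2):
Peg 0: [3, 2]
Peg 1: []
Peg 2: [4, 1]
Peg 3: [6, 5]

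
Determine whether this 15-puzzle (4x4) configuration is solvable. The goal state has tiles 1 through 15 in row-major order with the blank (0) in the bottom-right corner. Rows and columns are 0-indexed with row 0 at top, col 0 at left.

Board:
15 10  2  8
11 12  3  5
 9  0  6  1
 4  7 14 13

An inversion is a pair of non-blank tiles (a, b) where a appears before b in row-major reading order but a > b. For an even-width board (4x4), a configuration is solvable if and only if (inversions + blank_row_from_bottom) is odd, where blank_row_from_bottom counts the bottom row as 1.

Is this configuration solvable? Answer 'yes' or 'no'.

Answer: no

Derivation:
Inversions: 54
Blank is in row 2 (0-indexed from top), which is row 2 counting from the bottom (bottom = 1).
54 + 2 = 56, which is even, so the puzzle is not solvable.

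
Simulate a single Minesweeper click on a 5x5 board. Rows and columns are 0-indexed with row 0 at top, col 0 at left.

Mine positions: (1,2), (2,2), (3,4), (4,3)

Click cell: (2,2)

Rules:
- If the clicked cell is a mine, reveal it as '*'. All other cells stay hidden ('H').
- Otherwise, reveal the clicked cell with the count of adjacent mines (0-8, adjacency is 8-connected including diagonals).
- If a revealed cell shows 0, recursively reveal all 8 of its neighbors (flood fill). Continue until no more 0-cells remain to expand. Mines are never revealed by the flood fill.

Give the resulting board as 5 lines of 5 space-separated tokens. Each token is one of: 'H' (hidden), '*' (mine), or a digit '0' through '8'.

H H H H H
H H H H H
H H * H H
H H H H H
H H H H H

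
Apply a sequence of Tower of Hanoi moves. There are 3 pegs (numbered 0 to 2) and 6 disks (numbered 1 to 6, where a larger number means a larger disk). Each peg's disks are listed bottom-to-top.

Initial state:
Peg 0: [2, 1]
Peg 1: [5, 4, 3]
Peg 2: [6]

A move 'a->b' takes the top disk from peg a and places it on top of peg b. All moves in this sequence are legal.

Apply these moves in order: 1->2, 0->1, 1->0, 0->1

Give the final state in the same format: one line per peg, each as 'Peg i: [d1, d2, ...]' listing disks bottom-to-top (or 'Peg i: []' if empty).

After move 1 (1->2):
Peg 0: [2, 1]
Peg 1: [5, 4]
Peg 2: [6, 3]

After move 2 (0->1):
Peg 0: [2]
Peg 1: [5, 4, 1]
Peg 2: [6, 3]

After move 3 (1->0):
Peg 0: [2, 1]
Peg 1: [5, 4]
Peg 2: [6, 3]

After move 4 (0->1):
Peg 0: [2]
Peg 1: [5, 4, 1]
Peg 2: [6, 3]

Answer: Peg 0: [2]
Peg 1: [5, 4, 1]
Peg 2: [6, 3]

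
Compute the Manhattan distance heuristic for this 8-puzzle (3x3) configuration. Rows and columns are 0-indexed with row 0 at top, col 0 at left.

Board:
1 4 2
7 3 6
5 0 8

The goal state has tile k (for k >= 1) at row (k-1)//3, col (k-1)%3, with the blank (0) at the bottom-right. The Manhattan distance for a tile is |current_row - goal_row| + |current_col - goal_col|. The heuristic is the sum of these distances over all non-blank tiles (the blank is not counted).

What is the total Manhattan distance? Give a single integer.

Tile 1: at (0,0), goal (0,0), distance |0-0|+|0-0| = 0
Tile 4: at (0,1), goal (1,0), distance |0-1|+|1-0| = 2
Tile 2: at (0,2), goal (0,1), distance |0-0|+|2-1| = 1
Tile 7: at (1,0), goal (2,0), distance |1-2|+|0-0| = 1
Tile 3: at (1,1), goal (0,2), distance |1-0|+|1-2| = 2
Tile 6: at (1,2), goal (1,2), distance |1-1|+|2-2| = 0
Tile 5: at (2,0), goal (1,1), distance |2-1|+|0-1| = 2
Tile 8: at (2,2), goal (2,1), distance |2-2|+|2-1| = 1
Sum: 0 + 2 + 1 + 1 + 2 + 0 + 2 + 1 = 9

Answer: 9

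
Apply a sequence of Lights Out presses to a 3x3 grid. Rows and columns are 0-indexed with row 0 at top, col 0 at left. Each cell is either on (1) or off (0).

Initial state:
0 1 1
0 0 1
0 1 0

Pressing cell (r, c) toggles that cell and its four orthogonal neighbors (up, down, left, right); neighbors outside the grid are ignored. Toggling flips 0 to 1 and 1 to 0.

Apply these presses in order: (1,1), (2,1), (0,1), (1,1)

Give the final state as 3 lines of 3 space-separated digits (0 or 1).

After press 1 at (1,1):
0 0 1
1 1 0
0 0 0

After press 2 at (2,1):
0 0 1
1 0 0
1 1 1

After press 3 at (0,1):
1 1 0
1 1 0
1 1 1

After press 4 at (1,1):
1 0 0
0 0 1
1 0 1

Answer: 1 0 0
0 0 1
1 0 1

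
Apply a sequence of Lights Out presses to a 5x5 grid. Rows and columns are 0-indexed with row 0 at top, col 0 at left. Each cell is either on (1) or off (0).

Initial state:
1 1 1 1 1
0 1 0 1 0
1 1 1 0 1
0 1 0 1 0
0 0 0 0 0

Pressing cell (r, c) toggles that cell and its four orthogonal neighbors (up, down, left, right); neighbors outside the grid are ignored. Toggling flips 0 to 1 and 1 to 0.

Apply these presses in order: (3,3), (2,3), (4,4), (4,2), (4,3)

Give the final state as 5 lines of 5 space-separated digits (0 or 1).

Answer: 1 1 1 1 1
0 1 0 0 0
1 1 0 0 0
0 1 0 0 0
0 1 0 0 0

Derivation:
After press 1 at (3,3):
1 1 1 1 1
0 1 0 1 0
1 1 1 1 1
0 1 1 0 1
0 0 0 1 0

After press 2 at (2,3):
1 1 1 1 1
0 1 0 0 0
1 1 0 0 0
0 1 1 1 1
0 0 0 1 0

After press 3 at (4,4):
1 1 1 1 1
0 1 0 0 0
1 1 0 0 0
0 1 1 1 0
0 0 0 0 1

After press 4 at (4,2):
1 1 1 1 1
0 1 0 0 0
1 1 0 0 0
0 1 0 1 0
0 1 1 1 1

After press 5 at (4,3):
1 1 1 1 1
0 1 0 0 0
1 1 0 0 0
0 1 0 0 0
0 1 0 0 0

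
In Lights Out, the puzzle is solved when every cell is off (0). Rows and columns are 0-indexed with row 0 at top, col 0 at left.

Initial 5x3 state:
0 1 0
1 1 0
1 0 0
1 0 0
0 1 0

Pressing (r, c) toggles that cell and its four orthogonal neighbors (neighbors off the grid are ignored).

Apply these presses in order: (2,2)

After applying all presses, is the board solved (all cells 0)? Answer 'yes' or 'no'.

After press 1 at (2,2):
0 1 0
1 1 1
1 1 1
1 0 1
0 1 0

Lights still on: 10

Answer: no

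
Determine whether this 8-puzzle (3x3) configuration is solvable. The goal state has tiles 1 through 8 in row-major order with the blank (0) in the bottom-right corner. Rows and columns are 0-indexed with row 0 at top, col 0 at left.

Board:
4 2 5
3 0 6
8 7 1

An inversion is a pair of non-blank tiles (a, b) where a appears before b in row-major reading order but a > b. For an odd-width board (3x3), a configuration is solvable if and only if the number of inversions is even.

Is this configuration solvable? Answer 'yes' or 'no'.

Inversions (pairs i<j in row-major order where tile[i] > tile[j] > 0): 11
11 is odd, so the puzzle is not solvable.

Answer: no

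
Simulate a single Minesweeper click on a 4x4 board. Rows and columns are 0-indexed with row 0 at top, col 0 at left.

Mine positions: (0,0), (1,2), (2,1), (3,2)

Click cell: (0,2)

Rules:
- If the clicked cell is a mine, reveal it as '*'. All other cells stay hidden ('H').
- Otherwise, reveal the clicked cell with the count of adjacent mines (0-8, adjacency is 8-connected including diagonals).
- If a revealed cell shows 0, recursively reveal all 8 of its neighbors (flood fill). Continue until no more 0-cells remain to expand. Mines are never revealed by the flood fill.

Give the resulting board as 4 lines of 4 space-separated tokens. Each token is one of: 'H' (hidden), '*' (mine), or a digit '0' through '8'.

H H 1 H
H H H H
H H H H
H H H H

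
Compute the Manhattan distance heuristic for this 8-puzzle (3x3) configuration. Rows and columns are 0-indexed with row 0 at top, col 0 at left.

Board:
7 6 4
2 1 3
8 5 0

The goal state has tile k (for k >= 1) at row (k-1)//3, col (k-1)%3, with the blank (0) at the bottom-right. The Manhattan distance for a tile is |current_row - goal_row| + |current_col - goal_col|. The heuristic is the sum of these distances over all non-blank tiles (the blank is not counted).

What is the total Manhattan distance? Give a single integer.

Answer: 14

Derivation:
Tile 7: (0,0)->(2,0) = 2
Tile 6: (0,1)->(1,2) = 2
Tile 4: (0,2)->(1,0) = 3
Tile 2: (1,0)->(0,1) = 2
Tile 1: (1,1)->(0,0) = 2
Tile 3: (1,2)->(0,2) = 1
Tile 8: (2,0)->(2,1) = 1
Tile 5: (2,1)->(1,1) = 1
Sum: 2 + 2 + 3 + 2 + 2 + 1 + 1 + 1 = 14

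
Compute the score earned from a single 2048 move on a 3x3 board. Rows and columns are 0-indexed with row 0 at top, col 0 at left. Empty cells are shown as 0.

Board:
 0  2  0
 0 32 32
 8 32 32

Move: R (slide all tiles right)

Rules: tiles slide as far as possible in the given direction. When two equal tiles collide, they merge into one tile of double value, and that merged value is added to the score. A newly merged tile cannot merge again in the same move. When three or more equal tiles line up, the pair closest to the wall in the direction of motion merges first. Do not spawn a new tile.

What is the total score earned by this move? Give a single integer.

Answer: 128

Derivation:
Slide right:
row 0: [0, 2, 0] -> [0, 0, 2]  score +0 (running 0)
row 1: [0, 32, 32] -> [0, 0, 64]  score +64 (running 64)
row 2: [8, 32, 32] -> [0, 8, 64]  score +64 (running 128)
Board after move:
 0  0  2
 0  0 64
 0  8 64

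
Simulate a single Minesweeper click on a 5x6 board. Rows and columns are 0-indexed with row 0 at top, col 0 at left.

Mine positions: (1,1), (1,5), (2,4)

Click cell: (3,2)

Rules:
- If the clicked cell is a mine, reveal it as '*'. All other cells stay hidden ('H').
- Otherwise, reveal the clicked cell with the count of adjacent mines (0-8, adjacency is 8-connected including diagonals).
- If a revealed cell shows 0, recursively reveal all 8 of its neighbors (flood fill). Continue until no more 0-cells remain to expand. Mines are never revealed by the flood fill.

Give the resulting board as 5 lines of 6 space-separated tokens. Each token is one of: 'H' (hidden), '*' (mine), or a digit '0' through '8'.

H H H H H H
H H H H H H
1 1 1 1 H H
0 0 0 1 1 1
0 0 0 0 0 0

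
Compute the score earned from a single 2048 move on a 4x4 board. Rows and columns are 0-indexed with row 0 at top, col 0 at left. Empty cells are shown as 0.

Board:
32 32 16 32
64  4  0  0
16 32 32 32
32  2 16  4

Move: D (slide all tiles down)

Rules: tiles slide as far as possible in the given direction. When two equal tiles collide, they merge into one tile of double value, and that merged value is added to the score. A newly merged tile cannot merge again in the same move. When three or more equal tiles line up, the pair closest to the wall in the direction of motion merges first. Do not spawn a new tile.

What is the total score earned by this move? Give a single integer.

Answer: 64

Derivation:
Slide down:
col 0: [32, 64, 16, 32] -> [32, 64, 16, 32]  score +0 (running 0)
col 1: [32, 4, 32, 2] -> [32, 4, 32, 2]  score +0 (running 0)
col 2: [16, 0, 32, 16] -> [0, 16, 32, 16]  score +0 (running 0)
col 3: [32, 0, 32, 4] -> [0, 0, 64, 4]  score +64 (running 64)
Board after move:
32 32  0  0
64  4 16  0
16 32 32 64
32  2 16  4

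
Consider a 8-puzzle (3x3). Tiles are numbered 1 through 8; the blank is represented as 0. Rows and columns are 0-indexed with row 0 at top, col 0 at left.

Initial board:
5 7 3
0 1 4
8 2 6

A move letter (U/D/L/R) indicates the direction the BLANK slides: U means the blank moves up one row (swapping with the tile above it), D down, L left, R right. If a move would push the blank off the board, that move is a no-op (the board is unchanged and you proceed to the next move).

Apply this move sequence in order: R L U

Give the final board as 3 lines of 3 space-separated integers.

After move 1 (R):
5 7 3
1 0 4
8 2 6

After move 2 (L):
5 7 3
0 1 4
8 2 6

After move 3 (U):
0 7 3
5 1 4
8 2 6

Answer: 0 7 3
5 1 4
8 2 6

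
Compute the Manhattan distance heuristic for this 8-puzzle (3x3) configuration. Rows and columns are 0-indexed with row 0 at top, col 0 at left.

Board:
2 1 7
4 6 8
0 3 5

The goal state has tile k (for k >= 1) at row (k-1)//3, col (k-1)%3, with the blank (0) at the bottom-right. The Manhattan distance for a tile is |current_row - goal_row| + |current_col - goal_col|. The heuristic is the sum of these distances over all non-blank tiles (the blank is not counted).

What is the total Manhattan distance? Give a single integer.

Answer: 14

Derivation:
Tile 2: (0,0)->(0,1) = 1
Tile 1: (0,1)->(0,0) = 1
Tile 7: (0,2)->(2,0) = 4
Tile 4: (1,0)->(1,0) = 0
Tile 6: (1,1)->(1,2) = 1
Tile 8: (1,2)->(2,1) = 2
Tile 3: (2,1)->(0,2) = 3
Tile 5: (2,2)->(1,1) = 2
Sum: 1 + 1 + 4 + 0 + 1 + 2 + 3 + 2 = 14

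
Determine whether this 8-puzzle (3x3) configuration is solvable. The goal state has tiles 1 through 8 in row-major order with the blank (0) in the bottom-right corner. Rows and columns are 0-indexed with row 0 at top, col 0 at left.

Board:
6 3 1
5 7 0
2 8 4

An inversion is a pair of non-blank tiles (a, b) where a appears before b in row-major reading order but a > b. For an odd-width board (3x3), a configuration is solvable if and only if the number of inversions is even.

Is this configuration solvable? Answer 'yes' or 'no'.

Inversions (pairs i<j in row-major order where tile[i] > tile[j] > 0): 12
12 is even, so the puzzle is solvable.

Answer: yes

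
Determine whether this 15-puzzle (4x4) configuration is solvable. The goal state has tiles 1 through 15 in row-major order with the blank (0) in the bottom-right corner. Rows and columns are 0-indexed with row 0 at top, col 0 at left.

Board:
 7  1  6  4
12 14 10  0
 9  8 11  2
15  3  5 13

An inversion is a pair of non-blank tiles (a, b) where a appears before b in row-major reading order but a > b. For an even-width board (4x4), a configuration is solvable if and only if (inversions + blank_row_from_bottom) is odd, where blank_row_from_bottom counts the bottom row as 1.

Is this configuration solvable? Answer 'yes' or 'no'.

Answer: no

Derivation:
Inversions: 45
Blank is in row 1 (0-indexed from top), which is row 3 counting from the bottom (bottom = 1).
45 + 3 = 48, which is even, so the puzzle is not solvable.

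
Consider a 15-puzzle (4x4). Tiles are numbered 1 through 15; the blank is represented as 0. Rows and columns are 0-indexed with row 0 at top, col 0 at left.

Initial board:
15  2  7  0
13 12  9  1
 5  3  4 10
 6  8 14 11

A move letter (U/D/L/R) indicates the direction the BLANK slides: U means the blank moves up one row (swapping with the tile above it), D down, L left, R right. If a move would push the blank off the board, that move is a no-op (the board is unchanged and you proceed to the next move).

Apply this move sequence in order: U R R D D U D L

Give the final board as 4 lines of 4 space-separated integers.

Answer: 15  2  7  1
13 12  9 10
 5  3  0  4
 6  8 14 11

Derivation:
After move 1 (U):
15  2  7  0
13 12  9  1
 5  3  4 10
 6  8 14 11

After move 2 (R):
15  2  7  0
13 12  9  1
 5  3  4 10
 6  8 14 11

After move 3 (R):
15  2  7  0
13 12  9  1
 5  3  4 10
 6  8 14 11

After move 4 (D):
15  2  7  1
13 12  9  0
 5  3  4 10
 6  8 14 11

After move 5 (D):
15  2  7  1
13 12  9 10
 5  3  4  0
 6  8 14 11

After move 6 (U):
15  2  7  1
13 12  9  0
 5  3  4 10
 6  8 14 11

After move 7 (D):
15  2  7  1
13 12  9 10
 5  3  4  0
 6  8 14 11

After move 8 (L):
15  2  7  1
13 12  9 10
 5  3  0  4
 6  8 14 11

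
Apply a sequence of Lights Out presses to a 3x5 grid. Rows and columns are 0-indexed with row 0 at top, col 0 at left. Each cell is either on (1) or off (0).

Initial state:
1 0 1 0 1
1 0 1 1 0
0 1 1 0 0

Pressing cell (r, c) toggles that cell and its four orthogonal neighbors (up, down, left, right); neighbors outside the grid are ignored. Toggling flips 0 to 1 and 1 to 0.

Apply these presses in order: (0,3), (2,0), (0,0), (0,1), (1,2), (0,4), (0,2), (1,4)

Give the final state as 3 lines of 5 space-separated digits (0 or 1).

Answer: 1 1 1 1 0
1 0 1 0 0
1 0 0 0 1

Derivation:
After press 1 at (0,3):
1 0 0 1 0
1 0 1 0 0
0 1 1 0 0

After press 2 at (2,0):
1 0 0 1 0
0 0 1 0 0
1 0 1 0 0

After press 3 at (0,0):
0 1 0 1 0
1 0 1 0 0
1 0 1 0 0

After press 4 at (0,1):
1 0 1 1 0
1 1 1 0 0
1 0 1 0 0

After press 5 at (1,2):
1 0 0 1 0
1 0 0 1 0
1 0 0 0 0

After press 6 at (0,4):
1 0 0 0 1
1 0 0 1 1
1 0 0 0 0

After press 7 at (0,2):
1 1 1 1 1
1 0 1 1 1
1 0 0 0 0

After press 8 at (1,4):
1 1 1 1 0
1 0 1 0 0
1 0 0 0 1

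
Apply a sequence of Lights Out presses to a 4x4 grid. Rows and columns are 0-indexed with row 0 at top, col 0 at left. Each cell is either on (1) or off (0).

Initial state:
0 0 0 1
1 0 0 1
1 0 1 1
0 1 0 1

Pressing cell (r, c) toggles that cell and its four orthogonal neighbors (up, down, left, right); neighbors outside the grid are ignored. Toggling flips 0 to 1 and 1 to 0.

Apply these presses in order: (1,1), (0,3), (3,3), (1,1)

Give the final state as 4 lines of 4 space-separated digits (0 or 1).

Answer: 0 0 1 0
1 0 0 0
1 0 1 0
0 1 1 0

Derivation:
After press 1 at (1,1):
0 1 0 1
0 1 1 1
1 1 1 1
0 1 0 1

After press 2 at (0,3):
0 1 1 0
0 1 1 0
1 1 1 1
0 1 0 1

After press 3 at (3,3):
0 1 1 0
0 1 1 0
1 1 1 0
0 1 1 0

After press 4 at (1,1):
0 0 1 0
1 0 0 0
1 0 1 0
0 1 1 0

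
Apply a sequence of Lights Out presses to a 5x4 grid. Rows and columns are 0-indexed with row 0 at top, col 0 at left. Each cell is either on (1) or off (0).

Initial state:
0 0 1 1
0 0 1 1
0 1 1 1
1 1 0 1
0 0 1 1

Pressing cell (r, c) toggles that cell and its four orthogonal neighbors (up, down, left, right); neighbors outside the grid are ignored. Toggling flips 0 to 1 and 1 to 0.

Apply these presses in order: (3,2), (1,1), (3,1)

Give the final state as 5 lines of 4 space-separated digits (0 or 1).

Answer: 0 1 1 1
1 1 0 1
0 1 0 1
0 1 0 0
0 1 0 1

Derivation:
After press 1 at (3,2):
0 0 1 1
0 0 1 1
0 1 0 1
1 0 1 0
0 0 0 1

After press 2 at (1,1):
0 1 1 1
1 1 0 1
0 0 0 1
1 0 1 0
0 0 0 1

After press 3 at (3,1):
0 1 1 1
1 1 0 1
0 1 0 1
0 1 0 0
0 1 0 1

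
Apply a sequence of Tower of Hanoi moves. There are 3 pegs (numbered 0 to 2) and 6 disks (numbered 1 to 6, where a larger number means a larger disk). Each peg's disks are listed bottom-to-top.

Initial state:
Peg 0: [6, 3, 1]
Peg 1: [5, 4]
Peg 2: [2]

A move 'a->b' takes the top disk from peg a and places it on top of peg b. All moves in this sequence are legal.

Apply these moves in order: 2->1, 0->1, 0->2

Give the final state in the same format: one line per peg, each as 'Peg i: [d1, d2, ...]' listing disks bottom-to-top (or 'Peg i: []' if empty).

Answer: Peg 0: [6]
Peg 1: [5, 4, 2, 1]
Peg 2: [3]

Derivation:
After move 1 (2->1):
Peg 0: [6, 3, 1]
Peg 1: [5, 4, 2]
Peg 2: []

After move 2 (0->1):
Peg 0: [6, 3]
Peg 1: [5, 4, 2, 1]
Peg 2: []

After move 3 (0->2):
Peg 0: [6]
Peg 1: [5, 4, 2, 1]
Peg 2: [3]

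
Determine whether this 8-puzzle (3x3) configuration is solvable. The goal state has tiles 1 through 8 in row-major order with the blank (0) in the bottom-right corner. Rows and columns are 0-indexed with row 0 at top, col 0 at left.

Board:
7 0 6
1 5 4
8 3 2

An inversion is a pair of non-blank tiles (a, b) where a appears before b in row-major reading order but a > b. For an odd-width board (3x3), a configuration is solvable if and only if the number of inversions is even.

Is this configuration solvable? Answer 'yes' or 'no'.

Answer: no

Derivation:
Inversions (pairs i<j in row-major order where tile[i] > tile[j] > 0): 19
19 is odd, so the puzzle is not solvable.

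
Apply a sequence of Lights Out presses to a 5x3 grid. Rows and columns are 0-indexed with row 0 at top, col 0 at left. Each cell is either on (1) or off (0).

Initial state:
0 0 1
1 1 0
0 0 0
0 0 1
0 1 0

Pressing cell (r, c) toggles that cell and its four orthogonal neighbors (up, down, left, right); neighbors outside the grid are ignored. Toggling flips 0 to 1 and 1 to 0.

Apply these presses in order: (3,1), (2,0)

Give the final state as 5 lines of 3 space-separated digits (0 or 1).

Answer: 0 0 1
0 1 0
1 0 0
0 1 0
0 0 0

Derivation:
After press 1 at (3,1):
0 0 1
1 1 0
0 1 0
1 1 0
0 0 0

After press 2 at (2,0):
0 0 1
0 1 0
1 0 0
0 1 0
0 0 0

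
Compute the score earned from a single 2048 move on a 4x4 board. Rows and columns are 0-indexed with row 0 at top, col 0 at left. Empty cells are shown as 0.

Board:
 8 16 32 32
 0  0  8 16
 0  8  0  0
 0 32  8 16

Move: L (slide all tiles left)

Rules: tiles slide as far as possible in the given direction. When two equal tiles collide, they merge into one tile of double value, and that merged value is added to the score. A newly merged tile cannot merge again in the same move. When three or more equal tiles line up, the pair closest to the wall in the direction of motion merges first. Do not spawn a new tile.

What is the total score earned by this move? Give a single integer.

Slide left:
row 0: [8, 16, 32, 32] -> [8, 16, 64, 0]  score +64 (running 64)
row 1: [0, 0, 8, 16] -> [8, 16, 0, 0]  score +0 (running 64)
row 2: [0, 8, 0, 0] -> [8, 0, 0, 0]  score +0 (running 64)
row 3: [0, 32, 8, 16] -> [32, 8, 16, 0]  score +0 (running 64)
Board after move:
 8 16 64  0
 8 16  0  0
 8  0  0  0
32  8 16  0

Answer: 64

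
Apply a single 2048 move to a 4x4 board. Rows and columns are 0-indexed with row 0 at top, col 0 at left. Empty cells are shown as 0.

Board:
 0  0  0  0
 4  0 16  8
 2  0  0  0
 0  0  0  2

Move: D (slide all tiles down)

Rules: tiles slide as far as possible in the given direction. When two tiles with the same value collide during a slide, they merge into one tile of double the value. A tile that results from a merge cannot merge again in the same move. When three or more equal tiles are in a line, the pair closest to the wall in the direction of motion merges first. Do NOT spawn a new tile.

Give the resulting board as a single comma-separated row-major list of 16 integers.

Slide down:
col 0: [0, 4, 2, 0] -> [0, 0, 4, 2]
col 1: [0, 0, 0, 0] -> [0, 0, 0, 0]
col 2: [0, 16, 0, 0] -> [0, 0, 0, 16]
col 3: [0, 8, 0, 2] -> [0, 0, 8, 2]

Answer: 0, 0, 0, 0, 0, 0, 0, 0, 4, 0, 0, 8, 2, 0, 16, 2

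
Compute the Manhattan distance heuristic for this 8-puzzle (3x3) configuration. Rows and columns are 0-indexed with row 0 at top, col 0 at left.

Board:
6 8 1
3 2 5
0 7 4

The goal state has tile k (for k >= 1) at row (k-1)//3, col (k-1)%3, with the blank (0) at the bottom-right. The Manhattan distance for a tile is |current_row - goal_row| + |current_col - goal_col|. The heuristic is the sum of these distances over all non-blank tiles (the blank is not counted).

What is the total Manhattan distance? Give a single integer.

Tile 6: (0,0)->(1,2) = 3
Tile 8: (0,1)->(2,1) = 2
Tile 1: (0,2)->(0,0) = 2
Tile 3: (1,0)->(0,2) = 3
Tile 2: (1,1)->(0,1) = 1
Tile 5: (1,2)->(1,1) = 1
Tile 7: (2,1)->(2,0) = 1
Tile 4: (2,2)->(1,0) = 3
Sum: 3 + 2 + 2 + 3 + 1 + 1 + 1 + 3 = 16

Answer: 16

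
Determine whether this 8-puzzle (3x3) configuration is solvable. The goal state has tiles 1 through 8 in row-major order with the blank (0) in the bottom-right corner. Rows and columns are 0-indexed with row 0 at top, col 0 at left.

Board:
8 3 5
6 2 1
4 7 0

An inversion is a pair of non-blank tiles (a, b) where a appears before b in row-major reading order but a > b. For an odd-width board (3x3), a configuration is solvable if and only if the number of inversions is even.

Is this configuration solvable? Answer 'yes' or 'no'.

Answer: yes

Derivation:
Inversions (pairs i<j in row-major order where tile[i] > tile[j] > 0): 16
16 is even, so the puzzle is solvable.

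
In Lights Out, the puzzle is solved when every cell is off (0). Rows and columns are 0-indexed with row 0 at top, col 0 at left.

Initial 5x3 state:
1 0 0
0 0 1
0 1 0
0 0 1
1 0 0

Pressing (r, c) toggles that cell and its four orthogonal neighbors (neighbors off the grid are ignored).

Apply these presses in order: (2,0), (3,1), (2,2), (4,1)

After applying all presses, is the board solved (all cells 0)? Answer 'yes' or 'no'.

After press 1 at (2,0):
1 0 0
1 0 1
1 0 0
1 0 1
1 0 0

After press 2 at (3,1):
1 0 0
1 0 1
1 1 0
0 1 0
1 1 0

After press 3 at (2,2):
1 0 0
1 0 0
1 0 1
0 1 1
1 1 0

After press 4 at (4,1):
1 0 0
1 0 0
1 0 1
0 0 1
0 0 1

Lights still on: 6

Answer: no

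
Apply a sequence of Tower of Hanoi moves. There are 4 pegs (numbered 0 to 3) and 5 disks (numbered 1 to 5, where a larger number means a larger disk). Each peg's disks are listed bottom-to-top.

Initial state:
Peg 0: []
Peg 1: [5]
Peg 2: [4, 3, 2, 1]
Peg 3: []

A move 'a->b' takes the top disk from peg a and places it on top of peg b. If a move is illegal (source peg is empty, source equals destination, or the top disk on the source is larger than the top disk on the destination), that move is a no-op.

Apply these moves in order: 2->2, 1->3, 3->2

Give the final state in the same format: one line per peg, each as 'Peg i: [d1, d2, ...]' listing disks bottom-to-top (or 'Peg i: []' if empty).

After move 1 (2->2):
Peg 0: []
Peg 1: [5]
Peg 2: [4, 3, 2, 1]
Peg 3: []

After move 2 (1->3):
Peg 0: []
Peg 1: []
Peg 2: [4, 3, 2, 1]
Peg 3: [5]

After move 3 (3->2):
Peg 0: []
Peg 1: []
Peg 2: [4, 3, 2, 1]
Peg 3: [5]

Answer: Peg 0: []
Peg 1: []
Peg 2: [4, 3, 2, 1]
Peg 3: [5]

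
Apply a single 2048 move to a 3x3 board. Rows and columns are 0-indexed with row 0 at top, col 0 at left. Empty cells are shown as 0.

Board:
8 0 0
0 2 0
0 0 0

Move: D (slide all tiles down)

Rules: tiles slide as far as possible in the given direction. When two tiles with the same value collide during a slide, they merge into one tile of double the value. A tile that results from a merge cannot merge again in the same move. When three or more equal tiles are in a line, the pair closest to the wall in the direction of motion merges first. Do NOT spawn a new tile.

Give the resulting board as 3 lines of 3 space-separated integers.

Answer: 0 0 0
0 0 0
8 2 0

Derivation:
Slide down:
col 0: [8, 0, 0] -> [0, 0, 8]
col 1: [0, 2, 0] -> [0, 0, 2]
col 2: [0, 0, 0] -> [0, 0, 0]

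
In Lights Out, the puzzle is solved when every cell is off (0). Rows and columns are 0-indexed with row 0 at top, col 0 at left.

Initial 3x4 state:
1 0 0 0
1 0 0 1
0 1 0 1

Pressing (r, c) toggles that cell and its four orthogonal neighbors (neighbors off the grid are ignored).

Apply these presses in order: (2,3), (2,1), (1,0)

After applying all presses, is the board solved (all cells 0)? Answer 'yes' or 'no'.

After press 1 at (2,3):
1 0 0 0
1 0 0 0
0 1 1 0

After press 2 at (2,1):
1 0 0 0
1 1 0 0
1 0 0 0

After press 3 at (1,0):
0 0 0 0
0 0 0 0
0 0 0 0

Lights still on: 0

Answer: yes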